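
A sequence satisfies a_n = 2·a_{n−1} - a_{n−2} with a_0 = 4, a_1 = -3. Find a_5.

-31

With companion matrix M = [[2, -1], [1, 0]], [a_n, a_{n−1}]ᵀ = M·[a_{n−1}, a_{n−2}]ᵀ, so [a_5, a_4]ᵀ = M^4·[a_1, a_0]ᵀ.
M^4 = [[5, -4], [4, -3]], giving [a_5, a_4]ᵀ = [[-31], [-24]].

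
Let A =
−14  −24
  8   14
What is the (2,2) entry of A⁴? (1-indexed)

tr A = 0 and det A = −4, so the characteristic polynomial is λ² − (0)λ + (−4) with roots 2 and −2.
Eigenvectors give P = [[−3, −2], [2, 1]] with P⁻¹ = [[1, 2], [−2, −3]], and A = P·diag(2, −2)·P⁻¹.
Then A⁴ = P·diag(16, 16)·P⁻¹ = [[−48, −32], [32, 16]] · [[1, 2], [−2, −3]] = [[16, 0], [0, 16]].

16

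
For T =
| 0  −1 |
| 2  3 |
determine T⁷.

tr T = 3 and det T = 2, so the characteristic polynomial is λ² − (3)λ + (2) with roots 1 and 2.
Eigenvectors give P = [[−1, 1], [1, −2]] with P⁻¹ = [[−2, −1], [−1, −1]], and T = P·diag(1, 2)·P⁻¹.
Then T⁷ = P·diag(1, 128)·P⁻¹ = [[−1, 128], [1, −256]] · [[−2, −1], [−1, −1]] = [[−126, −127], [254, 255]].

[[−126, −127], [254, 255]]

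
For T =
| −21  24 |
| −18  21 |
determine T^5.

tr T = 0 and det T = −9, so the characteristic polynomial is λ² − (0)λ + (−9) with roots 3 and −3.
Eigenvectors give P = [[1, 4], [1, 3]] with P⁻¹ = [[−3, 4], [1, −1]], and T = P·diag(3, −3)·P⁻¹.
Then T^5 = P·diag(243, −243)·P⁻¹ = [[243, −972], [243, −729]] · [[−3, 4], [1, −1]] = [[−1701, 1944], [−1458, 1701]].

[[−1701, 1944], [−1458, 1701]]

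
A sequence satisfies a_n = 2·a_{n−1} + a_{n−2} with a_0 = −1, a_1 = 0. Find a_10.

−985

With companion matrix Q = [[2, 1], [1, 0]], [a_n, a_{n−1}]ᵀ = Q·[a_{n−1}, a_{n−2}]ᵀ, so [a_10, a_9]ᵀ = Q⁹·[a_1, a_0]ᵀ.
Q⁹ = [[2378, 985], [985, 408]], giving [a_10, a_9]ᵀ = [[−985], [−408]].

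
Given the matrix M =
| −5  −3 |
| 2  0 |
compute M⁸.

tr M = −5 and det M = 6, so the characteristic polynomial is λ² − (−5)λ + (6) with roots −2 and −3.
Eigenvectors give P = [[1, −3], [−1, 2]] with P⁻¹ = [[−2, −3], [−1, −1]], and M = P·diag(−2, −3)·P⁻¹.
Then M⁸ = P·diag(256, 6561)·P⁻¹ = [[256, −19683], [−256, 13122]] · [[−2, −3], [−1, −1]] = [[19171, 18915], [−12610, −12354]].

[[19171, 18915], [−12610, −12354]]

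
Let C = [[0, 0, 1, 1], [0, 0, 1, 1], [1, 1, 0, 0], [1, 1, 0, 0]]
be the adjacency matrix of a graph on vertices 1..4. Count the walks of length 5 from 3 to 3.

The number of length-5 walks from vertex 3 to vertex 3 is entry (3,3) of C⁵, where C is the adjacency matrix.
C² = [[2, 2, 0, 0], [2, 2, 0, 0], [0, 0, 2, 2], [0, 0, 2, 2]]
C³ = [[0, 0, 4, 4], [0, 0, 4, 4], [4, 4, 0, 0], [4, 4, 0, 0]]
C⁴ = [[8, 8, 0, 0], [8, 8, 0, 0], [0, 0, 8, 8], [0, 0, 8, 8]]
C⁵ = [[0, 0, 16, 16], [0, 0, 16, 16], [16, 16, 0, 0], [16, 16, 0, 0]]

0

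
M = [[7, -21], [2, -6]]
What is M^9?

M² = M (a projection; rank 1, trace 1), so M^9 = M.

[[7, -21], [2, -6]]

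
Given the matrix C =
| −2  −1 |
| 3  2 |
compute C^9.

C² = I (check: tr C = 0 and det C = −1), so C^9 = C since 9 is odd.

[[−2, −1], [3, 2]]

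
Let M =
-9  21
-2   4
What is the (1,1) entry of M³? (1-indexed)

-141

tr M = -5 and det M = 6, so the characteristic polynomial is λ² − (-5)λ + (6) with roots -2 and -3.
Eigenvectors give P = [[3, 7], [1, 2]] with P⁻¹ = [[-2, 7], [1, -3]], and M = P·diag(-2, -3)·P⁻¹.
Then M³ = P·diag(-8, -27)·P⁻¹ = [[-24, -189], [-8, -54]] · [[-2, 7], [1, -3]] = [[-141, 399], [-38, 106]].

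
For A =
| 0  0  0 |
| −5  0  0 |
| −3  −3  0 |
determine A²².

A is strictly triangular, hence nilpotent: A³ = 0, so A²² = 0.

[[0, 0, 0], [0, 0, 0], [0, 0, 0]]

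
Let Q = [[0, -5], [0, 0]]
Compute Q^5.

Q is strictly triangular, hence nilpotent: Q^2 = 0, so Q^5 = 0.

[[0, 0], [0, 0]]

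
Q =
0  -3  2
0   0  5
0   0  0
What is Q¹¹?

Q is strictly triangular, hence nilpotent: Q³ = 0, so Q¹¹ = 0.

[[0, 0, 0], [0, 0, 0], [0, 0, 0]]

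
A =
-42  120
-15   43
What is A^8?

[[-50184, 151320], [-18915, 57001]]

tr A = 1 and det A = -6, so the characteristic polynomial is λ² − (1)λ + (-6) with roots -2 and 3.
Eigenvectors give P = [[3, -8], [1, -3]] with P⁻¹ = [[3, -8], [1, -3]], and A = P·diag(-2, 3)·P⁻¹.
Then A^8 = P·diag(256, 6561)·P⁻¹ = [[768, -52488], [256, -19683]] · [[3, -8], [1, -3]] = [[-50184, 151320], [-18915, 57001]].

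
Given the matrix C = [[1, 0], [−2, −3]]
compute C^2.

[[1, 0], [4, 9]]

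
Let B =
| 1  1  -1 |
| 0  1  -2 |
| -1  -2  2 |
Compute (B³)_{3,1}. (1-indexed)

-12

B² = [[2, 4, -5], [2, 5, -6], [-3, -7, 9]]
B³ = [[7, 16, -20], [8, 19, -24], [-12, -28, 35]]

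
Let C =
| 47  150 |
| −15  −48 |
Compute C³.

tr C = −1 and det C = −6, so the characteristic polynomial is λ² − (−1)λ + (−6) with roots 2 and −3.
Eigenvectors give P = [[10, −3], [−3, 1]] with P⁻¹ = [[1, 3], [3, 10]], and C = P·diag(2, −3)·P⁻¹.
Then C³ = P·diag(8, −27)·P⁻¹ = [[80, 81], [−24, −27]] · [[1, 3], [3, 10]] = [[323, 1050], [−105, −342]].

[[323, 1050], [−105, −342]]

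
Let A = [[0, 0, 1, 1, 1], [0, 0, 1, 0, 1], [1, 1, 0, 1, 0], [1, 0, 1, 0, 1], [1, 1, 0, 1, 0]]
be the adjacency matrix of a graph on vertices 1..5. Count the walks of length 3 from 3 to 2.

6

The number of length-3 walks from vertex 3 to vertex 2 is entry (3,2) of A³, where A is the adjacency matrix.
A² = [[3, 2, 1, 2, 1], [2, 2, 0, 2, 0], [1, 0, 3, 1, 3], [2, 2, 1, 3, 1], [1, 0, 3, 1, 3]]
A³ = [[4, 2, 7, 5, 7], [2, 0, 6, 2, 6], [7, 6, 2, 7, 2], [5, 2, 7, 4, 7], [7, 6, 2, 7, 2]]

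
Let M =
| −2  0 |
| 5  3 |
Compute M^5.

tr M = 1 and det M = −6, so the characteristic polynomial is λ² − (1)λ + (−6) with roots 3 and −2.
Eigenvectors give P = [[0, −1], [1, 1]] with P⁻¹ = [[1, 1], [−1, 0]], and M = P·diag(3, −2)·P⁻¹.
Then M^5 = P·diag(243, −32)·P⁻¹ = [[0, 32], [243, −32]] · [[1, 1], [−1, 0]] = [[−32, 0], [275, 243]].

[[−32, 0], [275, 243]]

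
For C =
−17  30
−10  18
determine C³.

tr C = 1 and det C = −6, so the characteristic polynomial is λ² − (1)λ + (−6) with roots −2 and 3.
Eigenvectors give P = [[2, −3], [1, −2]] with P⁻¹ = [[2, −3], [1, −2]], and C = P·diag(−2, 3)·P⁻¹.
Then C³ = P·diag(−8, 27)·P⁻¹ = [[−16, −81], [−8, −54]] · [[2, −3], [1, −2]] = [[−113, 210], [−70, 132]].

[[−113, 210], [−70, 132]]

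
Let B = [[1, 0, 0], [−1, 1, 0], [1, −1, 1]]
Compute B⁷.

[[1, 0, 0], [−7, 1, 0], [28, −7, 1]]

B = I + N where N = [[0, 0, 0], [−1, 0, 0], [1, −1, 0]] is strictly lower-triangular, so N³ = 0.
(I + N)⁷ = I + 7·N + 21·N² = [[1, 0, 0], [−7, 1, 0], [28, −7, 1]].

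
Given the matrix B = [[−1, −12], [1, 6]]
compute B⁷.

tr B = 5 and det B = 6, so the characteristic polynomial is λ² − (5)λ + (6) with roots 2 and 3.
Eigenvectors give P = [[4, −3], [−1, 1]] with P⁻¹ = [[1, 3], [1, 4]], and B = P·diag(2, 3)·P⁻¹.
Then B⁷ = P·diag(128, 2187)·P⁻¹ = [[512, −6561], [−128, 2187]] · [[1, 3], [1, 4]] = [[−6049, −24708], [2059, 8364]].

[[−6049, −24708], [2059, 8364]]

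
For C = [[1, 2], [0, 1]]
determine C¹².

[[1, 24], [0, 1]]

C = I + N where N = [[0, 2], [0, 0]] is strictly upper-triangular, so N² = 0.
(I + N)¹² = I + 12·N = [[1, 24], [0, 1]].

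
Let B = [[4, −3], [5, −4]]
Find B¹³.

B² = I (check: tr B = 0 and det B = −1), so B¹³ = B since 13 is odd.

[[4, −3], [5, −4]]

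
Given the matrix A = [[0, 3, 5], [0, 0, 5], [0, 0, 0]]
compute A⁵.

[[0, 0, 0], [0, 0, 0], [0, 0, 0]]

A is strictly triangular, hence nilpotent: A³ = 0, so A⁵ = 0.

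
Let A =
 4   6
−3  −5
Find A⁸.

tr A = −1 and det A = −2, so the characteristic polynomial is λ² − (−1)λ + (−2) with roots 1 and −2.
Eigenvectors give P = [[2, 1], [−1, −1]] with P⁻¹ = [[1, 1], [−1, −2]], and A = P·diag(1, −2)·P⁻¹.
Then A⁸ = P·diag(1, 256)·P⁻¹ = [[2, 256], [−1, −256]] · [[1, 1], [−1, −2]] = [[−254, −510], [255, 511]].

[[−254, −510], [255, 511]]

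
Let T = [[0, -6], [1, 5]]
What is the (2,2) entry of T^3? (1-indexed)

tr T = 5 and det T = 6, so the characteristic polynomial is λ² − (5)λ + (6) with roots 3 and 2.
Eigenvectors give P = [[-2, -3], [1, 1]] with P⁻¹ = [[1, 3], [-1, -2]], and T = P·diag(3, 2)·P⁻¹.
Then T^3 = P·diag(27, 8)·P⁻¹ = [[-54, -24], [27, 8]] · [[1, 3], [-1, -2]] = [[-30, -114], [19, 65]].

65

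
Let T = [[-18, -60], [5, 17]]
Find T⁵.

tr T = -1 and det T = -6, so the characteristic polynomial is λ² − (-1)λ + (-6) with roots 2 and -3.
Eigenvectors give P = [[-3, 4], [1, -1]] with P⁻¹ = [[1, 4], [1, 3]], and T = P·diag(2, -3)·P⁻¹.
Then T⁵ = P·diag(32, -243)·P⁻¹ = [[-96, -972], [32, 243]] · [[1, 4], [1, 3]] = [[-1068, -3300], [275, 857]].

[[-1068, -3300], [275, 857]]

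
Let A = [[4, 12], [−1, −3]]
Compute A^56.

[[4, 12], [−1, −3]]

A² = A (a projection; rank 1, trace 1), so A^56 = A.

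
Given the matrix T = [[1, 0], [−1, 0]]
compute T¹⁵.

T² = T (a projection; rank 1, trace 1), so T¹⁵ = T.

[[1, 0], [−1, 0]]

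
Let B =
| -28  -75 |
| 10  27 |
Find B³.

[[-202, -525], [70, 183]]

tr B = -1 and det B = -6, so the characteristic polynomial is λ² − (-1)λ + (-6) with roots -3 and 2.
Eigenvectors give P = [[-3, -5], [1, 2]] with P⁻¹ = [[-2, -5], [1, 3]], and B = P·diag(-3, 2)·P⁻¹.
Then B³ = P·diag(-27, 8)·P⁻¹ = [[81, -40], [-27, 16]] · [[-2, -5], [1, 3]] = [[-202, -525], [70, 183]].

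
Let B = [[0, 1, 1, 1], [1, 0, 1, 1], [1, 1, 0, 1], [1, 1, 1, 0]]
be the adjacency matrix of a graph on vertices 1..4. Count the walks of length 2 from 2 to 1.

The number of length-2 walks from vertex 2 to vertex 1 is entry (2,1) of B², where B is the adjacency matrix.
B² = [[3, 2, 2, 2], [2, 3, 2, 2], [2, 2, 3, 2], [2, 2, 2, 3]]

2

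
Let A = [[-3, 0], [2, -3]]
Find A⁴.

A² = [[9, 0], [-12, 9]]
A³ = [[-27, 0], [54, -27]]
A⁴ = [[81, 0], [-216, 81]]

[[81, 0], [-216, 81]]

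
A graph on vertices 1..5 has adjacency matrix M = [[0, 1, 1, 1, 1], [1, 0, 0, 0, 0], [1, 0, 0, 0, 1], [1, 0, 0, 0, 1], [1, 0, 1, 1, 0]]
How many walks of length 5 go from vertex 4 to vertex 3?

20

The number of length-5 walks from vertex 4 to vertex 3 is entry (4,3) of M⁵, where M is the adjacency matrix.
M² = [[4, 0, 1, 1, 2], [0, 1, 1, 1, 1], [1, 1, 2, 2, 1], [1, 1, 2, 2, 1], [2, 1, 1, 1, 3]]
M³ = [[4, 4, 6, 6, 6], [4, 0, 1, 1, 2], [6, 1, 2, 2, 5], [6, 1, 2, 2, 5], [6, 2, 5, 5, 4]]
M⁴ = [[22, 4, 10, 10, 16], [4, 4, 6, 6, 6], [10, 6, 11, 11, 10], [10, 6, 11, 11, 10], [16, 6, 10, 10, 16]]
M⁵ = [[40, 22, 38, 38, 42], [22, 4, 10, 10, 16], [38, 10, 20, 20, 32], [38, 10, 20, 20, 32], [42, 16, 32, 32, 36]]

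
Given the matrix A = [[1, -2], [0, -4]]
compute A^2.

[[1, 6], [0, 16]]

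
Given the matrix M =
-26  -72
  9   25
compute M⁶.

[[568, 1512], [-189, -503]]

tr M = -1 and det M = -2, so the characteristic polynomial is λ² − (-1)λ + (-2) with roots -2 and 1.
Eigenvectors give P = [[-3, -8], [1, 3]] with P⁻¹ = [[-3, -8], [1, 3]], and M = P·diag(-2, 1)·P⁻¹.
Then M⁶ = P·diag(64, 1)·P⁻¹ = [[-192, -8], [64, 3]] · [[-3, -8], [1, 3]] = [[568, 1512], [-189, -503]].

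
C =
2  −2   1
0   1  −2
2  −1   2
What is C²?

[[6, −7, 8], [−4, 3, −6], [8, −7, 8]]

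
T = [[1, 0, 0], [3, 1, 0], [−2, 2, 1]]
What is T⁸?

[[1, 0, 0], [24, 1, 0], [152, 16, 1]]

T = I + N where N = [[0, 0, 0], [3, 0, 0], [−2, 2, 0]] is strictly lower-triangular, so N³ = 0.
(I + N)⁸ = I + 8·N + 28·N² = [[1, 0, 0], [24, 1, 0], [152, 16, 1]].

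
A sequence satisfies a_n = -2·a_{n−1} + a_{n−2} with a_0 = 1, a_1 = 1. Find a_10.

With companion matrix M = [[-2, 1], [1, 0]], [a_n, a_{n−1}]ᵀ = M·[a_{n−1}, a_{n−2}]ᵀ, so [a_10, a_9]ᵀ = M^9·[a_1, a_0]ᵀ.
M^9 = [[-2378, 985], [985, -408]], giving [a_10, a_9]ᵀ = [[-1393], [577]].

-1393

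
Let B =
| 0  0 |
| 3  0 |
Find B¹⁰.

[[0, 0], [0, 0]]

B is strictly triangular, hence nilpotent: B² = 0, so B¹⁰ = 0.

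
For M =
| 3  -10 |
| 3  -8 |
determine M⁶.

[[-3261, 6650], [-1995, 4054]]

tr M = -5 and det M = 6, so the characteristic polynomial is λ² − (-5)λ + (6) with roots -2 and -3.
Eigenvectors give P = [[2, 5], [1, 3]] with P⁻¹ = [[3, -5], [-1, 2]], and M = P·diag(-2, -3)·P⁻¹.
Then M⁶ = P·diag(64, 729)·P⁻¹ = [[128, 3645], [64, 2187]] · [[3, -5], [-1, 2]] = [[-3261, 6650], [-1995, 4054]].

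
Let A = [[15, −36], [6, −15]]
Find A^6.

tr A = 0 and det A = −9, so the characteristic polynomial is λ² − (0)λ + (−9) with roots −3 and 3.
Eigenvectors give P = [[−2, −3], [−1, −1]] with P⁻¹ = [[1, −3], [−1, 2]], and A = P·diag(−3, 3)·P⁻¹.
Then A^6 = P·diag(729, 729)·P⁻¹ = [[−1458, −2187], [−729, −729]] · [[1, −3], [−1, 2]] = [[729, 0], [0, 729]].

[[729, 0], [0, 729]]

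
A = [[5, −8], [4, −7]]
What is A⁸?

tr A = −2 and det A = −3, so the characteristic polynomial is λ² − (−2)λ + (−3) with roots 1 and −3.
Eigenvectors give P = [[2, 1], [1, 1]] with P⁻¹ = [[1, −1], [−1, 2]], and A = P·diag(1, −3)·P⁻¹.
Then A⁸ = P·diag(1, 6561)·P⁻¹ = [[2, 6561], [1, 6561]] · [[1, −1], [−1, 2]] = [[−6559, 13120], [−6560, 13121]].

[[−6559, 13120], [−6560, 13121]]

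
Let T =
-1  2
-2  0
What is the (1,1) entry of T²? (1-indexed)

-3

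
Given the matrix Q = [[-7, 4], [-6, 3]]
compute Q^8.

[[19681, -13120], [19680, -13119]]

tr Q = -4 and det Q = 3, so the characteristic polynomial is λ² − (-4)λ + (3) with roots -1 and -3.
Eigenvectors give P = [[-2, 1], [-3, 1]] with P⁻¹ = [[1, -1], [3, -2]], and Q = P·diag(-1, -3)·P⁻¹.
Then Q^8 = P·diag(1, 6561)·P⁻¹ = [[-2, 6561], [-3, 6561]] · [[1, -1], [3, -2]] = [[19681, -13120], [19680, -13119]].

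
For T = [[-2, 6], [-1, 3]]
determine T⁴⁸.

T² = T (a projection; rank 1, trace 1), so T⁴⁸ = T.

[[-2, 6], [-1, 3]]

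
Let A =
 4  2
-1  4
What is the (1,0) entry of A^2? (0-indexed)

-8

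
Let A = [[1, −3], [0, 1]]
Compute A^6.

[[1, −18], [0, 1]]

A = I + N where N = [[0, −3], [0, 0]] is strictly upper-triangular, so N^2 = 0.
(I + N)^6 = I + 6·N = [[1, −18], [0, 1]].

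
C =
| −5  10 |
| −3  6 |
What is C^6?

C² = C (a projection; rank 1, trace 1), so C^6 = C.

[[−5, 10], [−3, 6]]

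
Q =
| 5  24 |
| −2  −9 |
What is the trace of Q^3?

−28

tr Q = −4 and det Q = 3, so the characteristic polynomial is λ² − (−4)λ + (3) with roots −1 and −3.
Eigenvectors give P = [[4, −3], [−1, 1]] with P⁻¹ = [[1, 3], [1, 4]], and Q = P·diag(−1, −3)·P⁻¹.
Then Q^3 = P·diag(−1, −27)·P⁻¹ = [[−4, 81], [1, −27]] · [[1, 3], [1, 4]] = [[77, 312], [−26, −105]].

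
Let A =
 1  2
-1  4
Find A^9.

[[-18659, 38342], [-19171, 38854]]

tr A = 5 and det A = 6, so the characteristic polynomial is λ² − (5)λ + (6) with roots 2 and 3.
Eigenvectors give P = [[-2, 1], [-1, 1]] with P⁻¹ = [[-1, 1], [-1, 2]], and A = P·diag(2, 3)·P⁻¹.
Then A^9 = P·diag(512, 19683)·P⁻¹ = [[-1024, 19683], [-512, 19683]] · [[-1, 1], [-1, 2]] = [[-18659, 38342], [-19171, 38854]].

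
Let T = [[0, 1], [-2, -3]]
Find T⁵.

tr T = -3 and det T = 2, so the characteristic polynomial is λ² − (-3)λ + (2) with roots -1 and -2.
Eigenvectors give P = [[-1, -1], [1, 2]] with P⁻¹ = [[-2, -1], [1, 1]], and T = P·diag(-1, -2)·P⁻¹.
Then T⁵ = P·diag(-1, -32)·P⁻¹ = [[1, 32], [-1, -64]] · [[-2, -1], [1, 1]] = [[30, 31], [-62, -63]].

[[30, 31], [-62, -63]]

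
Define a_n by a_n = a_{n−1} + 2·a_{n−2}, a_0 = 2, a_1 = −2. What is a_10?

2

With companion matrix C = [[1, 2], [1, 0]], [a_n, a_{n−1}]ᵀ = C·[a_{n−1}, a_{n−2}]ᵀ, so [a_10, a_9]ᵀ = C^9·[a_1, a_0]ᵀ.
C^9 = [[341, 342], [171, 170]], giving [a_10, a_9]ᵀ = [[2], [−2]].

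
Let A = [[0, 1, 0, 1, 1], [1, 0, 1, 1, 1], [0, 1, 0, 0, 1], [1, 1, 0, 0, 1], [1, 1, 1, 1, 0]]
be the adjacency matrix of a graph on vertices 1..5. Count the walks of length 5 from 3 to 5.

67

The number of length-5 walks from vertex 3 to vertex 5 is entry (3,5) of A⁵, where A is the adjacency matrix.
A² = [[3, 2, 2, 2, 2], [2, 4, 1, 2, 3], [2, 1, 2, 2, 1], [2, 2, 2, 3, 2], [2, 3, 1, 2, 4]]
A³ = [[6, 9, 4, 7, 9], [9, 8, 7, 9, 9], [4, 7, 2, 4, 7], [7, 9, 4, 6, 9], [9, 9, 7, 9, 8]]
A⁴ = [[25, 26, 18, 24, 26], [26, 34, 17, 26, 33], [18, 17, 14, 18, 17], [24, 26, 18, 25, 26], [26, 33, 17, 26, 34]]
A⁵ = [[76, 93, 52, 77, 93], [93, 102, 67, 93, 103], [52, 67, 34, 52, 67], [77, 93, 52, 76, 93], [93, 103, 67, 93, 102]]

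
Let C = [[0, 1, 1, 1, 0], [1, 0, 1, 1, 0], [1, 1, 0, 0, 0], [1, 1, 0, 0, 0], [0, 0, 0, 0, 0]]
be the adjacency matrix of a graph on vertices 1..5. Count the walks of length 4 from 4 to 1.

9

The number of length-4 walks from vertex 4 to vertex 1 is entry (4,1) of C⁴, where C is the adjacency matrix.
C² = [[3, 2, 1, 1, 0], [2, 3, 1, 1, 0], [1, 1, 2, 2, 0], [1, 1, 2, 2, 0], [0, 0, 0, 0, 0]]
C³ = [[4, 5, 5, 5, 0], [5, 4, 5, 5, 0], [5, 5, 2, 2, 0], [5, 5, 2, 2, 0], [0, 0, 0, 0, 0]]
C⁴ = [[15, 14, 9, 9, 0], [14, 15, 9, 9, 0], [9, 9, 10, 10, 0], [9, 9, 10, 10, 0], [0, 0, 0, 0, 0]]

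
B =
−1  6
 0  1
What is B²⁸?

[[1, 0], [0, 1]]

B² = I (check: tr B = 0 and det B = −1), so B²⁸ = I since 28 is even.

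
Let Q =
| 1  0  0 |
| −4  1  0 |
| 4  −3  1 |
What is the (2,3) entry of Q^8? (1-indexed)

Q = I + N where N = [[0, 0, 0], [−4, 0, 0], [4, −3, 0]] is strictly lower-triangular, so N^3 = 0.
(I + N)^8 = I + 8·N + 28·N^2 = [[1, 0, 0], [−32, 1, 0], [368, −24, 1]].

0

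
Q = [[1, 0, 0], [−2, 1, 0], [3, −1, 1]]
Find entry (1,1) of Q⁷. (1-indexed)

1

Q = I + N where N = [[0, 0, 0], [−2, 0, 0], [3, −1, 0]] is strictly lower-triangular, so N³ = 0.
(I + N)⁷ = I + 7·N + 21·N² = [[1, 0, 0], [−14, 1, 0], [63, −7, 1]].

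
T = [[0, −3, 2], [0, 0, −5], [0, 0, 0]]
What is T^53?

T is strictly triangular, hence nilpotent: T^3 = 0, so T^53 = 0.

[[0, 0, 0], [0, 0, 0], [0, 0, 0]]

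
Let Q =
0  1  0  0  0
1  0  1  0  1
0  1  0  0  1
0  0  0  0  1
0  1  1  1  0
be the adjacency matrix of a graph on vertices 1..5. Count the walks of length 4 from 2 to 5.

The number of length-4 walks from vertex 2 to vertex 5 is entry (2,5) of Q^4, where Q is the adjacency matrix.
Q^2 = [[1, 0, 1, 0, 1], [0, 3, 1, 1, 1], [1, 1, 2, 1, 1], [0, 1, 1, 1, 0], [1, 1, 1, 0, 3]]
Q^3 = [[0, 3, 1, 1, 1], [3, 2, 4, 1, 5], [1, 4, 2, 1, 4], [1, 1, 1, 0, 3], [1, 5, 4, 3, 2]]
Q^4 = [[3, 2, 4, 1, 5], [2, 12, 7, 5, 7], [4, 7, 8, 4, 7], [1, 5, 4, 3, 2], [5, 7, 7, 2, 12]]

7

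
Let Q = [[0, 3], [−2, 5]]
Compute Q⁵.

tr Q = 5 and det Q = 6, so the characteristic polynomial is λ² − (5)λ + (6) with roots 2 and 3.
Eigenvectors give P = [[3, 1], [2, 1]] with P⁻¹ = [[1, −1], [−2, 3]], and Q = P·diag(2, 3)·P⁻¹.
Then Q⁵ = P·diag(32, 243)·P⁻¹ = [[96, 243], [64, 243]] · [[1, −1], [−2, 3]] = [[−390, 633], [−422, 665]].

[[−390, 633], [−422, 665]]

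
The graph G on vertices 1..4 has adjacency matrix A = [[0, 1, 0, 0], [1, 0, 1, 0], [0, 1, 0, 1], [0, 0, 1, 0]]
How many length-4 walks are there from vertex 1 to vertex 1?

2

The number of length-4 walks from vertex 1 to vertex 1 is entry (1,1) of A^4, where A is the adjacency matrix.
A^2 = [[1, 0, 1, 0], [0, 2, 0, 1], [1, 0, 2, 0], [0, 1, 0, 1]]
A^3 = [[0, 2, 0, 1], [2, 0, 3, 0], [0, 3, 0, 2], [1, 0, 2, 0]]
A^4 = [[2, 0, 3, 0], [0, 5, 0, 3], [3, 0, 5, 0], [0, 3, 0, 2]]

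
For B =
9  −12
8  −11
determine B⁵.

[[489, −732], [488, −731]]

tr B = −2 and det B = −3, so the characteristic polynomial is λ² − (−2)λ + (−3) with roots −3 and 1.
Eigenvectors give P = [[1, 3], [1, 2]] with P⁻¹ = [[−2, 3], [1, −1]], and B = P·diag(−3, 1)·P⁻¹.
Then B⁵ = P·diag(−243, 1)·P⁻¹ = [[−243, 3], [−243, 2]] · [[−2, 3], [1, −1]] = [[489, −732], [488, −731]].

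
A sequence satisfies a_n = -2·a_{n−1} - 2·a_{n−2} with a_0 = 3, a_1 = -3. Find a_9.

-48

With companion matrix T = [[-2, -2], [1, 0]], [a_n, a_{n−1}]ᵀ = T·[a_{n−1}, a_{n−2}]ᵀ, so [a_9, a_8]ᵀ = T⁸·[a_1, a_0]ᵀ.
T⁸ = [[16, 0], [0, 16]], giving [a_9, a_8]ᵀ = [[-48], [48]].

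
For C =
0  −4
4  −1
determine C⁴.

[[240, −124], [124, 209]]

C² = [[−16, 4], [−4, −15]]
C³ = [[16, 60], [−60, 31]]
C⁴ = [[240, −124], [124, 209]]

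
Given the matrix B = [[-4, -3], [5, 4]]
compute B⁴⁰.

B² = I (check: tr B = 0 and det B = -1), so B⁴⁰ = I since 40 is even.

[[1, 0], [0, 1]]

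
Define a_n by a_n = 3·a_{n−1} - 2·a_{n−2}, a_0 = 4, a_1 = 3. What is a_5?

With companion matrix Q = [[3, -2], [1, 0]], [a_n, a_{n−1}]ᵀ = Q·[a_{n−1}, a_{n−2}]ᵀ, so [a_5, a_4]ᵀ = Q^4·[a_1, a_0]ᵀ.
Q^4 = [[31, -30], [15, -14]], giving [a_5, a_4]ᵀ = [[-27], [-11]].

-27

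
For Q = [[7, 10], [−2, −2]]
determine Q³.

[[103, 190], [−38, −68]]

tr Q = 5 and det Q = 6, so the characteristic polynomial is λ² − (5)λ + (6) with roots 3 and 2.
Eigenvectors give P = [[5, −2], [−2, 1]] with P⁻¹ = [[1, 2], [2, 5]], and Q = P·diag(3, 2)·P⁻¹.
Then Q³ = P·diag(27, 8)·P⁻¹ = [[135, −16], [−54, 8]] · [[1, 2], [2, 5]] = [[103, 190], [−38, −68]].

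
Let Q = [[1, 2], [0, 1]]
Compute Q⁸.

[[1, 16], [0, 1]]

Q = I + N where N = [[0, 2], [0, 0]] is strictly upper-triangular, so N² = 0.
(I + N)⁸ = I + 8·N = [[1, 16], [0, 1]].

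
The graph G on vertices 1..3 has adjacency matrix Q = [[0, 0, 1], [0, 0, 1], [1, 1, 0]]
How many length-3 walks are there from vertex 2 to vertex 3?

The number of length-3 walks from vertex 2 to vertex 3 is entry (2,3) of Q³, where Q is the adjacency matrix.
Q² = [[1, 1, 0], [1, 1, 0], [0, 0, 2]]
Q³ = [[0, 0, 2], [0, 0, 2], [2, 2, 0]]

2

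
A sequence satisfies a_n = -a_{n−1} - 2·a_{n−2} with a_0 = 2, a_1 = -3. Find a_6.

19

With companion matrix Q = [[-1, -2], [1, 0]], [a_n, a_{n−1}]ᵀ = Q·[a_{n−1}, a_{n−2}]ᵀ, so [a_6, a_5]ᵀ = Q^5·[a_1, a_0]ᵀ.
Q^5 = [[-5, 2], [-1, -6]], giving [a_6, a_5]ᵀ = [[19], [-9]].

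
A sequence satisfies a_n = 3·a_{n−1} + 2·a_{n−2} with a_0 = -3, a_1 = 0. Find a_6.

-834

With companion matrix T = [[3, 2], [1, 0]], [a_n, a_{n−1}]ᵀ = T·[a_{n−1}, a_{n−2}]ᵀ, so [a_6, a_5]ᵀ = T^5·[a_1, a_0]ᵀ.
T^5 = [[495, 278], [139, 78]], giving [a_6, a_5]ᵀ = [[-834], [-234]].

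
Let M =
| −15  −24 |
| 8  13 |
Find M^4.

[[321, 480], [−160, −239]]

tr M = −2 and det M = −3, so the characteristic polynomial is λ² − (−2)λ + (−3) with roots −3 and 1.
Eigenvectors give P = [[−2, −3], [1, 2]] with P⁻¹ = [[−2, −3], [1, 2]], and M = P·diag(−3, 1)·P⁻¹.
Then M^4 = P·diag(81, 1)·P⁻¹ = [[−162, −3], [81, 2]] · [[−2, −3], [1, 2]] = [[321, 480], [−160, −239]].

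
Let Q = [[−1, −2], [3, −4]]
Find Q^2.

[[−5, 10], [−15, 10]]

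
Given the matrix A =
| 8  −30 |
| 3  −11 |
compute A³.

tr A = −3 and det A = 2, so the characteristic polynomial is λ² − (−3)λ + (2) with roots −2 and −1.
Eigenvectors give P = [[3, 10], [1, 3]] with P⁻¹ = [[−3, 10], [1, −3]], and A = P·diag(−2, −1)·P⁻¹.
Then A³ = P·diag(−8, −1)·P⁻¹ = [[−24, −10], [−8, −3]] · [[−3, 10], [1, −3]] = [[62, −210], [21, −71]].

[[62, −210], [21, −71]]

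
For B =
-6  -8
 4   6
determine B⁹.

tr B = 0 and det B = -4, so the characteristic polynomial is λ² − (0)λ + (-4) with roots 2 and -2.
Eigenvectors give P = [[-1, 2], [1, -1]] with P⁻¹ = [[1, 2], [1, 1]], and B = P·diag(2, -2)·P⁻¹.
Then B⁹ = P·diag(512, -512)·P⁻¹ = [[-512, -1024], [512, 512]] · [[1, 2], [1, 1]] = [[-1536, -2048], [1024, 1536]].

[[-1536, -2048], [1024, 1536]]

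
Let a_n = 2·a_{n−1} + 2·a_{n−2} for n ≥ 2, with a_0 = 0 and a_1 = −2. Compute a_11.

−36544

With companion matrix M = [[2, 2], [1, 0]], [a_n, a_{n−1}]ᵀ = M·[a_{n−1}, a_{n−2}]ᵀ, so [a_11, a_10]ᵀ = M¹⁰·[a_1, a_0]ᵀ.
M¹⁰ = [[18272, 13376], [6688, 4896]], giving [a_11, a_10]ᵀ = [[−36544], [−13376]].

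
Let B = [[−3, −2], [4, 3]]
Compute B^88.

B² = I (check: tr B = 0 and det B = −1), so B^88 = I since 88 is even.

[[1, 0], [0, 1]]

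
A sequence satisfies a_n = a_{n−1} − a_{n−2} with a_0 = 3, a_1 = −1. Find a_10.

With companion matrix Q = [[1, −1], [1, 0]], [a_n, a_{n−1}]ᵀ = Q·[a_{n−1}, a_{n−2}]ᵀ, so [a_10, a_9]ᵀ = Q⁹·[a_1, a_0]ᵀ.
Q⁹ = [[−1, 0], [0, −1]], giving [a_10, a_9]ᵀ = [[1], [−3]].

1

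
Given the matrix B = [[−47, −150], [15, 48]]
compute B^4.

tr B = 1 and det B = −6, so the characteristic polynomial is λ² − (1)λ + (−6) with roots −2 and 3.
Eigenvectors give P = [[10, −3], [−3, 1]] with P⁻¹ = [[1, 3], [3, 10]], and B = P·diag(−2, 3)·P⁻¹.
Then B^4 = P·diag(16, 81)·P⁻¹ = [[160, −243], [−48, 81]] · [[1, 3], [3, 10]] = [[−569, −1950], [195, 666]].

[[−569, −1950], [195, 666]]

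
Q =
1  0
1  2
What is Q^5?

tr Q = 3 and det Q = 2, so the characteristic polynomial is λ² − (3)λ + (2) with roots 1 and 2.
Eigenvectors give P = [[-1, 0], [1, 1]] with P⁻¹ = [[-1, 0], [1, 1]], and Q = P·diag(1, 2)·P⁻¹.
Then Q^5 = P·diag(1, 32)·P⁻¹ = [[-1, 0], [1, 32]] · [[-1, 0], [1, 1]] = [[1, 0], [31, 32]].

[[1, 0], [31, 32]]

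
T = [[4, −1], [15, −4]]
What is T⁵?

[[4, −1], [15, −4]]

T² = I (check: tr T = 0 and det T = −1), so T⁵ = T since 5 is odd.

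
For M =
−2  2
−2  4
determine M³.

M² = [[0, 4], [−4, 12]]
M³ = [[−8, 16], [−16, 40]]

[[−8, 16], [−16, 40]]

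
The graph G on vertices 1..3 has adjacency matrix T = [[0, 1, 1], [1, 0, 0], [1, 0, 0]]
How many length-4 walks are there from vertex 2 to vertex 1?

The number of length-4 walks from vertex 2 to vertex 1 is entry (2,1) of T⁴, where T is the adjacency matrix.
T² = [[2, 0, 0], [0, 1, 1], [0, 1, 1]]
T³ = [[0, 2, 2], [2, 0, 0], [2, 0, 0]]
T⁴ = [[4, 0, 0], [0, 2, 2], [0, 2, 2]]

0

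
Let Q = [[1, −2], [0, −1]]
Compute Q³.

[[1, −2], [0, −1]]

Q² = [[1, 0], [0, 1]]
Q³ = [[1, −2], [0, −1]]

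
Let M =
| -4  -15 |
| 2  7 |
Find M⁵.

[[-154, -465], [62, 187]]

tr M = 3 and det M = 2, so the characteristic polynomial is λ² − (3)λ + (2) with roots 2 and 1.
Eigenvectors give P = [[5, -3], [-2, 1]] with P⁻¹ = [[-1, -3], [-2, -5]], and M = P·diag(2, 1)·P⁻¹.
Then M⁵ = P·diag(32, 1)·P⁻¹ = [[160, -3], [-64, 1]] · [[-1, -3], [-2, -5]] = [[-154, -465], [62, 187]].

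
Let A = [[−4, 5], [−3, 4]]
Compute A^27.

A² = I (check: tr A = 0 and det A = −1), so A^27 = A since 27 is odd.

[[−4, 5], [−3, 4]]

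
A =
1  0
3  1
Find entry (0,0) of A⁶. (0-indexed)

A = I + N where N = [[0, 0], [3, 0]] is strictly lower-triangular, so N² = 0.
(I + N)⁶ = I + 6·N = [[1, 0], [18, 1]].

1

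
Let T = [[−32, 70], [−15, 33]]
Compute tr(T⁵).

tr T = 1 and det T = −6, so the characteristic polynomial is λ² − (1)λ + (−6) with roots 3 and −2.
Eigenvectors give P = [[2, 7], [1, 3]] with P⁻¹ = [[−3, 7], [1, −2]], and T = P·diag(3, −2)·P⁻¹.
Then T⁵ = P·diag(243, −32)·P⁻¹ = [[486, −224], [243, −96]] · [[−3, 7], [1, −2]] = [[−1682, 3850], [−825, 1893]].

211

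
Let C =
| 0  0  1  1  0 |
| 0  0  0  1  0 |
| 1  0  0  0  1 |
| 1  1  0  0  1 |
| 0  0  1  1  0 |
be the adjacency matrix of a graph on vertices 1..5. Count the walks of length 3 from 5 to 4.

5

The number of length-3 walks from vertex 5 to vertex 4 is entry (5,4) of C³, where C is the adjacency matrix.
C² = [[2, 1, 0, 0, 2], [1, 1, 0, 0, 1], [0, 0, 2, 2, 0], [0, 0, 2, 3, 0], [2, 1, 0, 0, 2]]
C³ = [[0, 0, 4, 5, 0], [0, 0, 2, 3, 0], [4, 2, 0, 0, 4], [5, 3, 0, 0, 5], [0, 0, 4, 5, 0]]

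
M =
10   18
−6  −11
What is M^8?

[[−764, −1530], [510, 1021]]

tr M = −1 and det M = −2, so the characteristic polynomial is λ² − (−1)λ + (−2) with roots 1 and −2.
Eigenvectors give P = [[2, 3], [−1, −2]] with P⁻¹ = [[2, 3], [−1, −2]], and M = P·diag(1, −2)·P⁻¹.
Then M^8 = P·diag(1, 256)·P⁻¹ = [[2, 768], [−1, −512]] · [[2, 3], [−1, −2]] = [[−764, −1530], [510, 1021]].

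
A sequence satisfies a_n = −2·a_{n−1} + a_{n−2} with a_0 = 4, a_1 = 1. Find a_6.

46

With companion matrix M = [[−2, 1], [1, 0]], [a_n, a_{n−1}]ᵀ = M·[a_{n−1}, a_{n−2}]ᵀ, so [a_6, a_5]ᵀ = M⁵·[a_1, a_0]ᵀ.
M⁵ = [[−70, 29], [29, −12]], giving [a_6, a_5]ᵀ = [[46], [−19]].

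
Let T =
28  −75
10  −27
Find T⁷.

tr T = 1 and det T = −6, so the characteristic polynomial is λ² − (1)λ + (−6) with roots 3 and −2.
Eigenvectors give P = [[3, 5], [1, 2]] with P⁻¹ = [[2, −5], [−1, 3]], and T = P·diag(3, −2)·P⁻¹.
Then T⁷ = P·diag(2187, −128)·P⁻¹ = [[6561, −640], [2187, −256]] · [[2, −5], [−1, 3]] = [[13762, −34725], [4630, −11703]].

[[13762, −34725], [4630, −11703]]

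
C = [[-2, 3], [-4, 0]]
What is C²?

[[-8, -6], [8, -12]]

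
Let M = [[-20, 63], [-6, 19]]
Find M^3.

[[-62, 189], [-18, 55]]

tr M = -1 and det M = -2, so the characteristic polynomial is λ² − (-1)λ + (-2) with roots -2 and 1.
Eigenvectors give P = [[-7, 3], [-2, 1]] with P⁻¹ = [[-1, 3], [-2, 7]], and M = P·diag(-2, 1)·P⁻¹.
Then M^3 = P·diag(-8, 1)·P⁻¹ = [[56, 3], [16, 1]] · [[-1, 3], [-2, 7]] = [[-62, 189], [-18, 55]].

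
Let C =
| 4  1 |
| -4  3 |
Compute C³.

C² = [[12, 7], [-28, 5]]
C³ = [[20, 33], [-132, -13]]

[[20, 33], [-132, -13]]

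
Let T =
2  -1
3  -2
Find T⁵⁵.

[[2, -1], [3, -2]]

T² = I (check: tr T = 0 and det T = -1), so T⁵⁵ = T since 55 is odd.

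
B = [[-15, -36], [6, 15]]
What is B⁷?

tr B = 0 and det B = -9, so the characteristic polynomial is λ² − (0)λ + (-9) with roots 3 and -3.
Eigenvectors give P = [[-2, -3], [1, 1]] with P⁻¹ = [[1, 3], [-1, -2]], and B = P·diag(3, -3)·P⁻¹.
Then B⁷ = P·diag(2187, -2187)·P⁻¹ = [[-4374, 6561], [2187, -2187]] · [[1, 3], [-1, -2]] = [[-10935, -26244], [4374, 10935]].

[[-10935, -26244], [4374, 10935]]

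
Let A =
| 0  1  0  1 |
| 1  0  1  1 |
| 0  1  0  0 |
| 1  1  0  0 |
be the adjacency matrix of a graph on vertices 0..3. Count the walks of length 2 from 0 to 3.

1

The number of length-2 walks from vertex 0 to vertex 3 is entry (0,3) of A^2, where A is the adjacency matrix.
A^2 = [[2, 1, 1, 1], [1, 3, 0, 1], [1, 0, 1, 1], [1, 1, 1, 2]]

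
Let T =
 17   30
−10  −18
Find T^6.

tr T = −1 and det T = −6, so the characteristic polynomial is λ² − (−1)λ + (−6) with roots 2 and −3.
Eigenvectors give P = [[−2, −3], [1, 2]] with P⁻¹ = [[−2, −3], [1, 2]], and T = P·diag(2, −3)·P⁻¹.
Then T^6 = P·diag(64, 729)·P⁻¹ = [[−128, −2187], [64, 1458]] · [[−2, −3], [1, 2]] = [[−1931, −3990], [1330, 2724]].

[[−1931, −3990], [1330, 2724]]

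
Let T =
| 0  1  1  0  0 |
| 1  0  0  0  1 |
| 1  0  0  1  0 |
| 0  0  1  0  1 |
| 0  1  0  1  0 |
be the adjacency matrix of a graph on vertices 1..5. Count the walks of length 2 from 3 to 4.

The number of length-2 walks from vertex 3 to vertex 4 is entry (3,4) of T^2, where T is the adjacency matrix.
T^2 = [[2, 0, 0, 1, 1], [0, 2, 1, 1, 0], [0, 1, 2, 0, 1], [1, 1, 0, 2, 0], [1, 0, 1, 0, 2]]

0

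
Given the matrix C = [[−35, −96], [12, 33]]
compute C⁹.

[[−177155, −472416], [59052, 157473]]

tr C = −2 and det C = −3, so the characteristic polynomial is λ² − (−2)λ + (−3) with roots 1 and −3.
Eigenvectors give P = [[−8, −3], [3, 1]] with P⁻¹ = [[1, 3], [−3, −8]], and C = P·diag(1, −3)·P⁻¹.
Then C⁹ = P·diag(1, −19683)·P⁻¹ = [[−8, 59049], [3, −19683]] · [[1, 3], [−3, −8]] = [[−177155, −472416], [59052, 157473]].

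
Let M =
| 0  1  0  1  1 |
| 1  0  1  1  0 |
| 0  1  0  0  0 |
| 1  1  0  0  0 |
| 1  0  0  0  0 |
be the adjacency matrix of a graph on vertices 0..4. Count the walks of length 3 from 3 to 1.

4

The number of length-3 walks from vertex 3 to vertex 1 is entry (3,1) of M^3, where M is the adjacency matrix.
M^2 = [[3, 1, 1, 1, 0], [1, 3, 0, 1, 1], [1, 0, 1, 1, 0], [1, 1, 1, 2, 1], [0, 1, 0, 1, 1]]
M^3 = [[2, 5, 1, 4, 3], [5, 2, 3, 4, 1], [1, 3, 0, 1, 1], [4, 4, 1, 2, 1], [3, 1, 1, 1, 0]]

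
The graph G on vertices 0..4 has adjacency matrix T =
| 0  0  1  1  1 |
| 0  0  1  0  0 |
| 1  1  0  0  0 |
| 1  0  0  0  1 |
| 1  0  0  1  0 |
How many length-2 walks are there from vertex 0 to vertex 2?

The number of length-2 walks from vertex 0 to vertex 2 is entry (0,2) of T², where T is the adjacency matrix.
T² = [[3, 1, 0, 1, 1], [1, 1, 0, 0, 0], [0, 0, 2, 1, 1], [1, 0, 1, 2, 1], [1, 0, 1, 1, 2]]

0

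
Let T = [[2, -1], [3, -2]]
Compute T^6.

[[1, 0], [0, 1]]

T² = I (check: tr T = 0 and det T = -1), so T^6 = I since 6 is even.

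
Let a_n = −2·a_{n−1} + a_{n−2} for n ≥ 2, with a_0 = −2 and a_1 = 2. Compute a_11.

16238

With companion matrix M = [[−2, 1], [1, 0]], [a_n, a_{n−1}]ᵀ = M·[a_{n−1}, a_{n−2}]ᵀ, so [a_11, a_10]ᵀ = M¹⁰·[a_1, a_0]ᵀ.
M¹⁰ = [[5741, −2378], [−2378, 985]], giving [a_11, a_10]ᵀ = [[16238], [−6726]].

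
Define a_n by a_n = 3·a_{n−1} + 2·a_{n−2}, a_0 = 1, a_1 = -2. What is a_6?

-712

With companion matrix M = [[3, 2], [1, 0]], [a_n, a_{n−1}]ᵀ = M·[a_{n−1}, a_{n−2}]ᵀ, so [a_6, a_5]ᵀ = M⁵·[a_1, a_0]ᵀ.
M⁵ = [[495, 278], [139, 78]], giving [a_6, a_5]ᵀ = [[-712], [-200]].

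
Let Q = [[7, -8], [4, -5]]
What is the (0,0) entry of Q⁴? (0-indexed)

161

tr Q = 2 and det Q = -3, so the characteristic polynomial is λ² − (2)λ + (-3) with roots -1 and 3.
Eigenvectors give P = [[-1, -2], [-1, -1]] with P⁻¹ = [[1, -2], [-1, 1]], and Q = P·diag(-1, 3)·P⁻¹.
Then Q⁴ = P·diag(1, 81)·P⁻¹ = [[-1, -162], [-1, -81]] · [[1, -2], [-1, 1]] = [[161, -160], [80, -79]].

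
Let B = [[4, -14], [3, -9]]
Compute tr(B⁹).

tr B = -5 and det B = 6, so the characteristic polynomial is λ² − (-5)λ + (6) with roots -2 and -3.
Eigenvectors give P = [[7, 2], [3, 1]] with P⁻¹ = [[1, -2], [-3, 7]], and B = P·diag(-2, -3)·P⁻¹.
Then B⁹ = P·diag(-512, -19683)·P⁻¹ = [[-3584, -39366], [-1536, -19683]] · [[1, -2], [-3, 7]] = [[114514, -268394], [57513, -134709]].

-20195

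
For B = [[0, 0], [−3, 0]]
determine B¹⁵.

[[0, 0], [0, 0]]

B is strictly triangular, hence nilpotent: B² = 0, so B¹⁵ = 0.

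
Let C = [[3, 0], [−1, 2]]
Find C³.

tr C = 5 and det C = 6, so the characteristic polynomial is λ² − (5)λ + (6) with roots 2 and 3.
Eigenvectors give P = [[0, −1], [1, 1]] with P⁻¹ = [[1, 1], [−1, 0]], and C = P·diag(2, 3)·P⁻¹.
Then C³ = P·diag(8, 27)·P⁻¹ = [[0, −27], [8, 27]] · [[1, 1], [−1, 0]] = [[27, 0], [−19, 8]].

[[27, 0], [−19, 8]]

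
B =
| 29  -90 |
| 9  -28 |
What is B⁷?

tr B = 1 and det B = -2, so the characteristic polynomial is λ² − (1)λ + (-2) with roots -1 and 2.
Eigenvectors give P = [[-3, -10], [-1, -3]] with P⁻¹ = [[3, -10], [-1, 3]], and B = P·diag(-1, 2)·P⁻¹.
Then B⁷ = P·diag(-1, 128)·P⁻¹ = [[3, -1280], [1, -384]] · [[3, -10], [-1, 3]] = [[1289, -3870], [387, -1162]].

[[1289, -3870], [387, -1162]]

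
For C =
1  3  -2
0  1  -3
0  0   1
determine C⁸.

[[1, 24, -268], [0, 1, -24], [0, 0, 1]]

C = I + N where N = [[0, 3, -2], [0, 0, -3], [0, 0, 0]] is strictly upper-triangular, so N³ = 0.
(I + N)⁸ = I + 8·N + 28·N² = [[1, 24, -268], [0, 1, -24], [0, 0, 1]].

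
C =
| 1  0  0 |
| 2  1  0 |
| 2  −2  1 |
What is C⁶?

[[1, 0, 0], [12, 1, 0], [−48, −12, 1]]

C = I + N where N = [[0, 0, 0], [2, 0, 0], [2, −2, 0]] is strictly lower-triangular, so N³ = 0.
(I + N)⁶ = I + 6·N + 15·N² = [[1, 0, 0], [12, 1, 0], [−48, −12, 1]].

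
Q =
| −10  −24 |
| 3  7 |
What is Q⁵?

[[−280, −744], [93, 247]]

tr Q = −3 and det Q = 2, so the characteristic polynomial is λ² − (−3)λ + (2) with roots −1 and −2.
Eigenvectors give P = [[−8, −3], [3, 1]] with P⁻¹ = [[1, 3], [−3, −8]], and Q = P·diag(−1, −2)·P⁻¹.
Then Q⁵ = P·diag(−1, −32)·P⁻¹ = [[8, 96], [−3, −32]] · [[1, 3], [−3, −8]] = [[−280, −744], [93, 247]].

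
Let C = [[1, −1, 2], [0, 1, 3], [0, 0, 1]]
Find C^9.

C = I + N where N = [[0, −1, 2], [0, 0, 3], [0, 0, 0]] is strictly upper-triangular, so N^3 = 0.
(I + N)^9 = I + 9·N + 36·N^2 = [[1, −9, −90], [0, 1, 27], [0, 0, 1]].

[[1, −9, −90], [0, 1, 27], [0, 0, 1]]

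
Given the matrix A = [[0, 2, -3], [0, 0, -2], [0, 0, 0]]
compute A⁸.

A is strictly triangular, hence nilpotent: A³ = 0, so A⁸ = 0.

[[0, 0, 0], [0, 0, 0], [0, 0, 0]]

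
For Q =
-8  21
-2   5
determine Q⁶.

tr Q = -3 and det Q = 2, so the characteristic polynomial is λ² − (-3)λ + (2) with roots -1 and -2.
Eigenvectors give P = [[-3, 7], [-1, 2]] with P⁻¹ = [[2, -7], [1, -3]], and Q = P·diag(-1, -2)·P⁻¹.
Then Q⁶ = P·diag(1, 64)·P⁻¹ = [[-3, 448], [-1, 128]] · [[2, -7], [1, -3]] = [[442, -1323], [126, -377]].

[[442, -1323], [126, -377]]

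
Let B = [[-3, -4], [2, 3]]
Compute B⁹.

[[-3, -4], [2, 3]]

B² = I (check: tr B = 0 and det B = -1), so B⁹ = B since 9 is odd.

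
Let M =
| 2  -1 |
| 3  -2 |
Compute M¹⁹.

M² = I (check: tr M = 0 and det M = -1), so M¹⁹ = M since 19 is odd.

[[2, -1], [3, -2]]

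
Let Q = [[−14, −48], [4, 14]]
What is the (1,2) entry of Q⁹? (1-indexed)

−12288

tr Q = 0 and det Q = −4, so the characteristic polynomial is λ² − (0)λ + (−4) with roots 2 and −2.
Eigenvectors give P = [[−3, 4], [1, −1]] with P⁻¹ = [[1, 4], [1, 3]], and Q = P·diag(2, −2)·P⁻¹.
Then Q⁹ = P·diag(512, −512)·P⁻¹ = [[−1536, −2048], [512, 512]] · [[1, 4], [1, 3]] = [[−3584, −12288], [1024, 3584]].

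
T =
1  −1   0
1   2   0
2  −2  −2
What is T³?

[[−3, −6, 0], [6, 3, 0], [2, −8, −8]]

T² = [[0, −3, 0], [3, 3, 0], [−4, −2, 4]]
T³ = [[−3, −6, 0], [6, 3, 0], [2, −8, −8]]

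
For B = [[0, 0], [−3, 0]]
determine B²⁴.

[[0, 0], [0, 0]]

B is strictly triangular, hence nilpotent: B² = 0, so B²⁴ = 0.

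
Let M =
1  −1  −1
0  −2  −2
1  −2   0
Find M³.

M² = [[0, 3, 1], [−2, 8, 4], [1, 3, 3]]
M³ = [[1, −8, −6], [2, −22, −14], [4, −13, −7]]

[[1, −8, −6], [2, −22, −14], [4, −13, −7]]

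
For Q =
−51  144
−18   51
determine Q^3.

tr Q = 0 and det Q = −9, so the characteristic polynomial is λ² − (0)λ + (−9) with roots −3 and 3.
Eigenvectors give P = [[−3, −8], [−1, −3]] with P⁻¹ = [[−3, 8], [1, −3]], and Q = P·diag(−3, 3)·P⁻¹.
Then Q^3 = P·diag(−27, 27)·P⁻¹ = [[81, −216], [27, −81]] · [[−3, 8], [1, −3]] = [[−459, 1296], [−162, 459]].

[[−459, 1296], [−162, 459]]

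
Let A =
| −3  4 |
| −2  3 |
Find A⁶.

A² = I (check: tr A = 0 and det A = −1), so A⁶ = I since 6 is even.

[[1, 0], [0, 1]]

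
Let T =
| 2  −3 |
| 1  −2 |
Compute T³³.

T² = I (check: tr T = 0 and det T = −1), so T³³ = T since 33 is odd.

[[2, −3], [1, −2]]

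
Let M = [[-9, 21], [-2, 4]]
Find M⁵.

[[-1509, 4431], [-422, 1234]]

tr M = -5 and det M = 6, so the characteristic polynomial is λ² − (-5)λ + (6) with roots -3 and -2.
Eigenvectors give P = [[-7, 3], [-2, 1]] with P⁻¹ = [[-1, 3], [-2, 7]], and M = P·diag(-3, -2)·P⁻¹.
Then M⁵ = P·diag(-243, -32)·P⁻¹ = [[1701, -96], [486, -32]] · [[-1, 3], [-2, 7]] = [[-1509, 4431], [-422, 1234]].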